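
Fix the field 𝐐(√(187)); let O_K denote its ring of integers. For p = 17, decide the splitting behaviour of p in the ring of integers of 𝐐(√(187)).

187 mod 4 = 3, hence disc K = 4·187 = 748 and O_K = ℤ[√187].
17 divides disc(K) = 748, so 17 ramifies.

17 is ramified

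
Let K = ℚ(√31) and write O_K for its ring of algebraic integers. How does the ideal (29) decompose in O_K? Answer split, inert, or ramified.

31 mod 4 = 3, hence disc K = 4·31 = 124 and O_K = ℤ[√31].
29 ∤ 124, so 29 is unramified.
Legendre symbol by Euler's criterion: (31/29) ≡ 31^14 ≡ 28 (mod 29), i.e. (31/29) = -1.
d is a non-residue mod p, hence 29 remains inert in O_K.

remains prime (inert)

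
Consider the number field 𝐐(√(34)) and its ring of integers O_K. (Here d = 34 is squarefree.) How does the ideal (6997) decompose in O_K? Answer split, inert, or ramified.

d = 34 ≡ 2 (mod 4), so O_K = ℤ[√34] and disc(K) = 4d = 136.
disc(K) = 136 is not divisible by 6997; 6997 is unramified.
Legendre symbol by Euler's criterion: (34/6997) ≡ 34^3498 ≡ 1 (mod 6997), i.e. (34/6997) = 1.
Legendre symbol 1 ⇒ 6997 is split.

splits completely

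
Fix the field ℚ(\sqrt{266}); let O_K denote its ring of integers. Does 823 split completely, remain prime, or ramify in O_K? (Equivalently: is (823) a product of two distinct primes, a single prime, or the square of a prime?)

823 splits in O_K

Since 266 ≢ 1 mod 4, the ring of integers is ℤ[√266] with discriminant 4·266 = 1064.
823 ∤ 1064, so 823 is unramified.
Euler's criterion: 266^411 mod 823 = 1. Thus (266|823) = 1.
d is a quadratic residue mod p, hence 823 splits in O_K.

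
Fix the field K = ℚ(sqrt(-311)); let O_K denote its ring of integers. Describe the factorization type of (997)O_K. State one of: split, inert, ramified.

Since -311 ≡ 1 mod 4, the ring of integers is ℤ[(1+√-311)/2] with discriminant -311.
disc(K) = -311 is not divisible by 997; 997 is unramified.
Legendre symbol by Euler's criterion: (-311/997) ≡ (-311)^498 ≡ 1 (mod 997), i.e. (-311/997) = 1.
(-311/997) = 1, so 997 splits.

997 splits in O_K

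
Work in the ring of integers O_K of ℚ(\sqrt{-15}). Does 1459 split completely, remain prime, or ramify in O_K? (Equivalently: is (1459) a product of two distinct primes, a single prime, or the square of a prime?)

-15 mod 4 = 1, hence disc K = -15 and O_K = ℤ[(1+√-15)/2].
Since gcd(1459, -15) = 1 the prime 1459 does not ramify.
Euler's criterion: (-15)^729 mod 1459 = 1. Thus (-15|1459) = 1.
(-15/1459) = 1, so 1459 splits.

split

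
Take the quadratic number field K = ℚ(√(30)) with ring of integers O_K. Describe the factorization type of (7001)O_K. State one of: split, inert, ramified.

remains prime (inert)

d = 30 ≡ 2 (mod 4), so O_K = ℤ[√30] and disc(K) = 4d = 120.
Since gcd(7001, 120) = 1 the prime 7001 does not ramify.
Euler's criterion: 30^3500 mod 7001 = 7000. Thus (30|7001) = -1.
d is a non-residue mod p, hence 7001 remains inert in O_K.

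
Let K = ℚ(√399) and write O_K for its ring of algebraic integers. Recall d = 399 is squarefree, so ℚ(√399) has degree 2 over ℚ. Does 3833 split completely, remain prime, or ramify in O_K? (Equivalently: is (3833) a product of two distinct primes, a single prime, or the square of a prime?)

d = 399 ≡ 3 (mod 4), so O_K = ℤ[√399] and disc(K) = 4d = 1596.
3833 ∤ 1596, so 3833 is unramified.
Euler's criterion: 399^1916 mod 3833 = 1. Thus (399|3833) = 1.
(399/3833) = 1, so 3833 splits.

p splits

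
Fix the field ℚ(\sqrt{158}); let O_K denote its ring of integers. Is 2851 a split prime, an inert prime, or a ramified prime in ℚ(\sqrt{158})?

158 mod 4 = 2, hence disc K = 4·158 = 632 and O_K = ℤ[√158].
disc(K) = 632 is not divisible by 2851; 2851 is unramified.
Euler's criterion: 158^1425 mod 2851 = 2850. Thus (158|2851) = -1.
(158/2851) = -1, so 2851 is inert.

p is inert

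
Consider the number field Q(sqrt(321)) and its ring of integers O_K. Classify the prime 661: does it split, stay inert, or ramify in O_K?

splits completely

Since 321 ≡ 1 mod 4, the ring of integers is ℤ[(1+√321)/2] with discriminant 321.
disc(K) = 321 is not divisible by 661; 661 is unramified.
(321/661) = 321^330 mod 661 = 1, giving Legendre symbol 1.
(321/661) = 1, so 661 splits.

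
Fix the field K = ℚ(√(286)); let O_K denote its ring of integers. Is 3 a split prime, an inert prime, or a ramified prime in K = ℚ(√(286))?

d = 286 ≡ 2 (mod 4), so O_K = ℤ[√286] and disc(K) = 4d = 1144.
disc(K) = 1144 is not divisible by 3; 3 is unramified.
Euler's criterion: 286^1 mod 3 = 1. Thus (286|3) = 1.
(286/3) = 1, so 3 splits.

3 splits in O_K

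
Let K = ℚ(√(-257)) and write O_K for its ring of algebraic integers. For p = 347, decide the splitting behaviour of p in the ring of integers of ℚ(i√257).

-257 mod 4 = 3, hence disc K = 4·(-257) = -1028 and O_K = ℤ[√-257].
347 ∤ -1028, so 347 is unramified.
Legendre symbol by Euler's criterion: (-257/347) ≡ (-257)^173 ≡ 1 (mod 347), i.e. (-257/347) = 1.
(-257/347) = 1, so 347 splits.

split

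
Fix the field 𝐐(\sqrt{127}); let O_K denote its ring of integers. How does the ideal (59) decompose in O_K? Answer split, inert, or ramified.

split

127 mod 4 = 3, hence disc K = 4·127 = 508 and O_K = ℤ[√127].
disc(K) = 508 is not divisible by 59; 59 is unramified.
Compute (127/59) via Euler: 9^((59-1)/2) mod 59 = 1, so (127/59) = 1.
(127/59) = 1, so 59 splits.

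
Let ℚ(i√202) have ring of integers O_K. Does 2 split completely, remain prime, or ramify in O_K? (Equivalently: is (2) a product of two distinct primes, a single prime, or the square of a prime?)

-202 mod 4 = 2, hence disc K = 4·(-202) = -808 and O_K = ℤ[√-202].
disc(K) = -808 = 2·(-404), so p = 2 is ramified.

p ramifies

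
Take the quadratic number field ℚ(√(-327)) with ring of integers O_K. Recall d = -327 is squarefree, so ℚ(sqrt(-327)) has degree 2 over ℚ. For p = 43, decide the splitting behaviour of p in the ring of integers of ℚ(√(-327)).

splits completely

Since -327 ≡ 1 mod 4, the ring of integers is ℤ[(1+√-327)/2] with discriminant -327.
43 ∤ -327, so 43 is unramified.
Compute (-327/43) via Euler: 17^((43-1)/2) mod 43 = 1, so (-327/43) = 1.
(-327/43) = 1, so 43 splits.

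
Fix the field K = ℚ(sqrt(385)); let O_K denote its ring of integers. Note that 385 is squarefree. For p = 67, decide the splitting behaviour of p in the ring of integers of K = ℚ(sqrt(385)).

p is inert

385 mod 4 = 1, hence disc K = 385 and O_K = ℤ[(1+√385)/2].
67 ∤ 385, so 67 is unramified.
Euler's criterion: 385^33 mod 67 = 66. Thus (385|67) = -1.
(385/67) = -1, so 67 is inert.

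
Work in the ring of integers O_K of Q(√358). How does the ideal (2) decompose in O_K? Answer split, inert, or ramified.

ramified — (2) = 𝔭²

Since 358 ≢ 1 mod 4, the ring of integers is ℤ[√358] with discriminant 4·358 = 1432.
disc(K) = 1432 = 2·716, so p = 2 is ramified.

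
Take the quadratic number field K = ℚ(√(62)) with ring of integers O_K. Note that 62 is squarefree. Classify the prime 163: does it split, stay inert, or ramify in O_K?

163 splits in O_K

Since 62 ≢ 1 mod 4, the ring of integers is ℤ[√62] with discriminant 4·62 = 248.
163 ∤ 248, so 163 is unramified.
Euler's criterion: 62^81 mod 163 = 1. Thus (62|163) = 1.
Legendre symbol 1 ⇒ 163 is split.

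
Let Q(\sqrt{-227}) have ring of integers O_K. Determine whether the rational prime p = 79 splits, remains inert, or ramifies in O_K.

-227 mod 4 = 1, hence disc K = -227 and O_K = ℤ[(1+√-227)/2].
disc(K) = -227 is not divisible by 79; 79 is unramified.
Compute (-227/79) via Euler: 10^((79-1)/2) mod 79 = 1, so (-227/79) = 1.
Legendre symbol 1 ⇒ 79 is split.

p splits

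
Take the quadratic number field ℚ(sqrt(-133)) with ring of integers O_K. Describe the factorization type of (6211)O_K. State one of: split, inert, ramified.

d = -133 ≡ 3 (mod 4), so O_K = ℤ[√-133] and disc(K) = 4d = -532.
disc(K) = -532 is not divisible by 6211; 6211 is unramified.
Euler's criterion: (-133)^3105 mod 6211 = 6210. Thus (-133|6211) = -1.
(-133/6211) = -1, so 6211 is inert.

p is inert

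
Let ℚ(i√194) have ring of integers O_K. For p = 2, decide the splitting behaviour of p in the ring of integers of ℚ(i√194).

Since -194 ≢ 1 mod 4, the ring of integers is ℤ[√-194] with discriminant 4·(-194) = -776.
2 divides disc(K) = -776, so 2 ramifies.

ramified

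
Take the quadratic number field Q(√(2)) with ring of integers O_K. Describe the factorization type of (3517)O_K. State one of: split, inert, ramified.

Since 2 ≢ 1 mod 4, the ring of integers is ℤ[√2] with discriminant 4·2 = 8.
disc(K) = 8 is not divisible by 3517; 3517 is unramified.
Compute (2/3517) via Euler: 2^((3517-1)/2) mod 3517 = 3516, so (2/3517) = -1.
Legendre symbol -1 ⇒ 3517 is inert.

p is inert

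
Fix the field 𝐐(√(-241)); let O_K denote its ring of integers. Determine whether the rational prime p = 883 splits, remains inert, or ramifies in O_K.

Since -241 ≢ 1 mod 4, the ring of integers is ℤ[√-241] with discriminant 4·(-241) = -964.
883 ∤ -964, so 883 is unramified.
Legendre symbol by Euler's criterion: (-241/883) ≡ (-241)^441 ≡ 882 (mod 883), i.e. (-241/883) = -1.
Legendre symbol -1 ⇒ 883 is inert.

remains prime (inert)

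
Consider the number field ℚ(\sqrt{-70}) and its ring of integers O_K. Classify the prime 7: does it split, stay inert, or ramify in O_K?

ramifies in O_K

d = -70 ≡ 2 (mod 4), so O_K = ℤ[√-70] and disc(K) = 4d = -280.
7 divides disc(K) = -280, so 7 ramifies.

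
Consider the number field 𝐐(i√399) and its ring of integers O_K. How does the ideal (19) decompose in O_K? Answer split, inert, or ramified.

Since -399 ≡ 1 mod 4, the ring of integers is ℤ[(1+√-399)/2] with discriminant -399.
disc(K) = -399 = 19·(-21), so p = 19 is ramified.

19 is ramified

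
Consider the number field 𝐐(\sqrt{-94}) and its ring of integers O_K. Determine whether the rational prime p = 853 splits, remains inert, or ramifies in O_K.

Since -94 ≢ 1 mod 4, the ring of integers is ℤ[√-94] with discriminant 4·(-94) = -376.
853 ∤ -376, so 853 is unramified.
Compute (-94/853) via Euler: 759^((853-1)/2) mod 853 = 852, so (-94/853) = -1.
(-94/853) = -1, so 853 is inert.

remains prime (inert)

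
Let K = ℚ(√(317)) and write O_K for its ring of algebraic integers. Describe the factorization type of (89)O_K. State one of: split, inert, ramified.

89 splits in O_K

317 mod 4 = 1, hence disc K = 317 and O_K = ℤ[(1+√317)/2].
Since gcd(89, 317) = 1 the prime 89 does not ramify.
Compute (317/89) via Euler: 50^((89-1)/2) mod 89 = 1, so (317/89) = 1.
(317/89) = 1, so 89 splits.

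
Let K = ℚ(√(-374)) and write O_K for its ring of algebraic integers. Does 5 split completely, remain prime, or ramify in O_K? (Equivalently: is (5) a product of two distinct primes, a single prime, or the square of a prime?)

-374 mod 4 = 2, hence disc K = 4·(-374) = -1496 and O_K = ℤ[√-374].
5 ∤ -1496, so 5 is unramified.
Legendre symbol by Euler's criterion: (-374/5) ≡ (-374)^2 ≡ 1 (mod 5), i.e. (-374/5) = 1.
d is a quadratic residue mod p, hence 5 splits in O_K.

p splits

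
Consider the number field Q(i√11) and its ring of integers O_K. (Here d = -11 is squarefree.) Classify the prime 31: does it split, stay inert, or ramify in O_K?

split — (31) = 𝔭₁𝔭₂ with 𝔭₁ ≠ 𝔭₂

Since -11 ≡ 1 mod 4, the ring of integers is ℤ[(1+√-11)/2] with discriminant -11.
disc(K) = -11 is not divisible by 31; 31 is unramified.
Legendre symbol by Euler's criterion: (-11/31) ≡ (-11)^15 ≡ 1 (mod 31), i.e. (-11/31) = 1.
(-11/31) = 1, so 31 splits.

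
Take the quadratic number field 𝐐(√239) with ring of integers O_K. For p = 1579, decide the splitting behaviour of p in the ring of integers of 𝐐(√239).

remains prime (inert)

Since 239 ≢ 1 mod 4, the ring of integers is ℤ[√239] with discriminant 4·239 = 956.
Since gcd(1579, 956) = 1 the prime 1579 does not ramify.
Euler's criterion: 239^789 mod 1579 = 1578. Thus (239|1579) = -1.
(239/1579) = -1, so 1579 is inert.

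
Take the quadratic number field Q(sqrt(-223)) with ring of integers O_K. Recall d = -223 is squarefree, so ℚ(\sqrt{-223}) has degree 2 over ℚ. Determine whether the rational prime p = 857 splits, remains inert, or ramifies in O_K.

857 splits in O_K

Since -223 ≡ 1 mod 4, the ring of integers is ℤ[(1+√-223)/2] with discriminant -223.
disc(K) = -223 is not divisible by 857; 857 is unramified.
Legendre symbol by Euler's criterion: (-223/857) ≡ (-223)^428 ≡ 1 (mod 857), i.e. (-223/857) = 1.
(-223/857) = 1, so 857 splits.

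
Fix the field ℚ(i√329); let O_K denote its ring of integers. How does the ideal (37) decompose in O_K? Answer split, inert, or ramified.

-329 mod 4 = 3, hence disc K = 4·(-329) = -1316 and O_K = ℤ[√-329].
disc(K) = -1316 is not divisible by 37; 37 is unramified.
Legendre symbol by Euler's criterion: (-329/37) ≡ (-329)^18 ≡ 1 (mod 37), i.e. (-329/37) = 1.
Legendre symbol 1 ⇒ 37 is split.

splits completely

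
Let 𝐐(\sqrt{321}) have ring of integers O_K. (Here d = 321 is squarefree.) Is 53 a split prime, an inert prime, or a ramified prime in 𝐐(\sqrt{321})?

d = 321 ≡ 1 (mod 4), so O_K = ℤ[(1+√321)/2] and disc(K) = d = 321.
Since gcd(53, 321) = 1 the prime 53 does not ramify.
Compute (321/53) via Euler: 3^((53-1)/2) mod 53 = 52, so (321/53) = -1.
d is a non-residue mod p, hence 53 remains inert in O_K.

inert — (53) stays prime in O_K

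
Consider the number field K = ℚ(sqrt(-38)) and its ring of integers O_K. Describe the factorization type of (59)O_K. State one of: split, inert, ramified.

-38 mod 4 = 2, hence disc K = 4·(-38) = -152 and O_K = ℤ[√-38].
Since gcd(59, -152) = 1 the prime 59 does not ramify.
Legendre symbol by Euler's criterion: (-38/59) ≡ (-38)^29 ≡ 1 (mod 59), i.e. (-38/59) = 1.
Legendre symbol 1 ⇒ 59 is split.

59 splits in O_K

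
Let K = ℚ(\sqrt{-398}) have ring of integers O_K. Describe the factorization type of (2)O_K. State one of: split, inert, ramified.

ramified — (2) = 𝔭²

-398 mod 4 = 2, hence disc K = 4·(-398) = -1592 and O_K = ℤ[√-398].
disc(K) = -1592 = 2·(-796), so p = 2 is ramified.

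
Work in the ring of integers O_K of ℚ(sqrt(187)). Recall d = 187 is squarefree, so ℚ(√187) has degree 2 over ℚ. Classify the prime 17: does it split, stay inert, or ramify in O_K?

d = 187 ≡ 3 (mod 4), so O_K = ℤ[√187] and disc(K) = 4d = 748.
17 divides disc(K) = 748, so 17 ramifies.

p ramifies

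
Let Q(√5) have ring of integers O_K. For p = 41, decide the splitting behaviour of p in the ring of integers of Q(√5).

split

5 mod 4 = 1, hence disc K = 5 and O_K = ℤ[(1+√5)/2].
Since gcd(41, 5) = 1 the prime 41 does not ramify.
(5/41) = 5^20 mod 41 = 1, giving Legendre symbol 1.
Legendre symbol 1 ⇒ 41 is split.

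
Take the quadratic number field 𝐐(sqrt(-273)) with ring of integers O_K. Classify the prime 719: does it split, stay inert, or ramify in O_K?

inert

-273 mod 4 = 3, hence disc K = 4·(-273) = -1092 and O_K = ℤ[√-273].
disc(K) = -1092 is not divisible by 719; 719 is unramified.
Euler's criterion: (-273)^359 mod 719 = 718. Thus (-273|719) = -1.
Legendre symbol -1 ⇒ 719 is inert.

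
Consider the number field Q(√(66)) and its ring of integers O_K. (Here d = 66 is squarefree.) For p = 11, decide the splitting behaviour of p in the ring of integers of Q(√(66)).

Since 66 ≢ 1 mod 4, the ring of integers is ℤ[√66] with discriminant 4·66 = 264.
11 divides disc(K) = 264, so 11 ramifies.

ramified — (11) = 𝔭²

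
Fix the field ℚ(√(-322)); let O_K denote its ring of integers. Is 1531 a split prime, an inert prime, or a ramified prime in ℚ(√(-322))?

-322 mod 4 = 2, hence disc K = 4·(-322) = -1288 and O_K = ℤ[√-322].
Since gcd(1531, -1288) = 1 the prime 1531 does not ramify.
Legendre symbol by Euler's criterion: (-322/1531) ≡ (-322)^765 ≡ 1530 (mod 1531), i.e. (-322/1531) = -1.
(-322/1531) = -1, so 1531 is inert.

1531 remains inert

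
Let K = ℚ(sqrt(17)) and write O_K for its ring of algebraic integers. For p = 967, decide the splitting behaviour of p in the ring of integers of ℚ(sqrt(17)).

Since 17 ≡ 1 mod 4, the ring of integers is ℤ[(1+√17)/2] with discriminant 17.
disc(K) = 17 is not divisible by 967; 967 is unramified.
Euler's criterion: 17^483 mod 967 = 1. Thus (17|967) = 1.
(17/967) = 1, so 967 splits.

967 splits in O_K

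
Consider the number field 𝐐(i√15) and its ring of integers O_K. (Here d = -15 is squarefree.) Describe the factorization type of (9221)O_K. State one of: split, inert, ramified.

remains prime (inert)

d = -15 ≡ 1 (mod 4), so O_K = ℤ[(1+√-15)/2] and disc(K) = d = -15.
disc(K) = -15 is not divisible by 9221; 9221 is unramified.
Euler's criterion: (-15)^4610 mod 9221 = 9220. Thus (-15|9221) = -1.
Legendre symbol -1 ⇒ 9221 is inert.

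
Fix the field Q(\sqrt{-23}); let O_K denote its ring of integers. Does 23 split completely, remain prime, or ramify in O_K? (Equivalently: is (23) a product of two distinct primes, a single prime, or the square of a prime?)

-23 mod 4 = 1, hence disc K = -23 and O_K = ℤ[(1+√-23)/2].
Ramification test: 23 | -23. The prime 23 ramifies in K.

ramified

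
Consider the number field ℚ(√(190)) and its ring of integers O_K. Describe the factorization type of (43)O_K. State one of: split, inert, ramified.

190 mod 4 = 2, hence disc K = 4·190 = 760 and O_K = ℤ[√190].
43 ∤ 760, so 43 is unramified.
Legendre symbol by Euler's criterion: (190/43) ≡ 190^21 ≡ 42 (mod 43), i.e. (190/43) = -1.
Legendre symbol -1 ⇒ 43 is inert.

remains prime (inert)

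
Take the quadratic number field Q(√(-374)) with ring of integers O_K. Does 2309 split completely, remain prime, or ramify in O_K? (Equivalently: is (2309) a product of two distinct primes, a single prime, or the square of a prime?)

Since -374 ≢ 1 mod 4, the ring of integers is ℤ[√-374] with discriminant 4·(-374) = -1496.
disc(K) = -1496 is not divisible by 2309; 2309 is unramified.
Legendre symbol by Euler's criterion: (-374/2309) ≡ (-374)^1154 ≡ 2308 (mod 2309), i.e. (-374/2309) = -1.
Legendre symbol -1 ⇒ 2309 is inert.

remains prime (inert)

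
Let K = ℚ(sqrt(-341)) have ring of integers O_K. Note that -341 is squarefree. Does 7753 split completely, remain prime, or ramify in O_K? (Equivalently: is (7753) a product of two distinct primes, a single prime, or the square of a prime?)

p is inert

Since -341 ≢ 1 mod 4, the ring of integers is ℤ[√-341] with discriminant 4·(-341) = -1364.
Since gcd(7753, -1364) = 1 the prime 7753 does not ramify.
Compute (-341/7753) via Euler: 7412^((7753-1)/2) mod 7753 = 7752, so (-341/7753) = -1.
(-341/7753) = -1, so 7753 is inert.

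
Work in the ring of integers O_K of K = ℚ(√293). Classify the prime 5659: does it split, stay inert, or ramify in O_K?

remains prime (inert)

Since 293 ≡ 1 mod 4, the ring of integers is ℤ[(1+√293)/2] with discriminant 293.
5659 ∤ 293, so 5659 is unramified.
(293/5659) = 293^2829 mod 5659 = 5658, giving Legendre symbol -1.
d is a non-residue mod p, hence 5659 remains inert in O_K.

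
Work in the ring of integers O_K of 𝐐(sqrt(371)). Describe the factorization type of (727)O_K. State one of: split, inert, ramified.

d = 371 ≡ 3 (mod 4), so O_K = ℤ[√371] and disc(K) = 4d = 1484.
disc(K) = 1484 is not divisible by 727; 727 is unramified.
Compute (371/727) via Euler: 371^((727-1)/2) mod 727 = 1, so (371/727) = 1.
d is a quadratic residue mod p, hence 727 splits in O_K.

727 splits in O_K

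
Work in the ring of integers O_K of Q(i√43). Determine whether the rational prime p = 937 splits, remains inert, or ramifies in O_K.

-43 mod 4 = 1, hence disc K = -43 and O_K = ℤ[(1+√-43)/2].
937 ∤ -43, so 937 is unramified.
Legendre symbol by Euler's criterion: (-43/937) ≡ (-43)^468 ≡ 936 (mod 937), i.e. (-43/937) = -1.
(-43/937) = -1, so 937 is inert.

p is inert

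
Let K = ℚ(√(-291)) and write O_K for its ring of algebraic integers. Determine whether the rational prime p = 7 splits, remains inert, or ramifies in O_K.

Since -291 ≡ 1 mod 4, the ring of integers is ℤ[(1+√-291)/2] with discriminant -291.
7 ∤ -291, so 7 is unramified.
Compute (-291/7) via Euler: 3^((7-1)/2) mod 7 = 6, so (-291/7) = -1.
(-291/7) = -1, so 7 is inert.

inert — (7) stays prime in O_K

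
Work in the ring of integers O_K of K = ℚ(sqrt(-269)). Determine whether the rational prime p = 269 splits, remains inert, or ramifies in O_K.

ramifies in O_K

d = -269 ≡ 3 (mod 4), so O_K = ℤ[√-269] and disc(K) = 4d = -1076.
disc(K) = -1076 = 269·(-4), so p = 269 is ramified.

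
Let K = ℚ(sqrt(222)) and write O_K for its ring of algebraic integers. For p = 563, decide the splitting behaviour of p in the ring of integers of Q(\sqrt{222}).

p splits

222 mod 4 = 2, hence disc K = 4·222 = 888 and O_K = ℤ[√222].
disc(K) = 888 is not divisible by 563; 563 is unramified.
Euler's criterion: 222^281 mod 563 = 1. Thus (222|563) = 1.
Legendre symbol 1 ⇒ 563 is split.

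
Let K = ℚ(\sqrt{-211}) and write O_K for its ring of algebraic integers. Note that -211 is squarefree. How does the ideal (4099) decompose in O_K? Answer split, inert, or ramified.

d = -211 ≡ 1 (mod 4), so O_K = ℤ[(1+√-211)/2] and disc(K) = d = -211.
Since gcd(4099, -211) = 1 the prime 4099 does not ramify.
Compute (-211/4099) via Euler: 3888^((4099-1)/2) mod 4099 = 4098, so (-211/4099) = -1.
(-211/4099) = -1, so 4099 is inert.

p is inert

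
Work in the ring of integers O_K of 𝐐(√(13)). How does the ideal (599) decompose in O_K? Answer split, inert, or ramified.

599 splits in O_K

Since 13 ≡ 1 mod 4, the ring of integers is ℤ[(1+√13)/2] with discriminant 13.
599 ∤ 13, so 599 is unramified.
Euler's criterion: 13^299 mod 599 = 1. Thus (13|599) = 1.
(13/599) = 1, so 599 splits.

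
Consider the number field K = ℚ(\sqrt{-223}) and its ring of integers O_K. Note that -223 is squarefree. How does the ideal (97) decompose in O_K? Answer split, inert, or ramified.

-223 mod 4 = 1, hence disc K = -223 and O_K = ℤ[(1+√-223)/2].
disc(K) = -223 is not divisible by 97; 97 is unramified.
(-223/97) = 68^48 mod 97 = 96, giving Legendre symbol -1.
(-223/97) = -1, so 97 is inert.

p is inert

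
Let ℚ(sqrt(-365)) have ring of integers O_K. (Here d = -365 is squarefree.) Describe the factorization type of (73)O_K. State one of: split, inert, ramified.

d = -365 ≡ 3 (mod 4), so O_K = ℤ[√-365] and disc(K) = 4d = -1460.
73 divides disc(K) = -1460, so 73 ramifies.

ramified — (73) = 𝔭²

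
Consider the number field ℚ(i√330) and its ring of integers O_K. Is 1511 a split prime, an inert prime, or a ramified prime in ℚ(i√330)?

d = -330 ≡ 2 (mod 4), so O_K = ℤ[√-330] and disc(K) = 4d = -1320.
Since gcd(1511, -1320) = 1 the prime 1511 does not ramify.
Legendre symbol by Euler's criterion: (-330/1511) ≡ (-330)^755 ≡ 1 (mod 1511), i.e. (-330/1511) = 1.
Legendre symbol 1 ⇒ 1511 is split.

split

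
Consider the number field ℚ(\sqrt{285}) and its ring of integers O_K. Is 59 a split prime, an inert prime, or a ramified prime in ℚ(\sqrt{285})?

Since 285 ≡ 1 mod 4, the ring of integers is ℤ[(1+√285)/2] with discriminant 285.
disc(K) = 285 is not divisible by 59; 59 is unramified.
Euler's criterion: 285^29 mod 59 = 1. Thus (285|59) = 1.
(285/59) = 1, so 59 splits.

split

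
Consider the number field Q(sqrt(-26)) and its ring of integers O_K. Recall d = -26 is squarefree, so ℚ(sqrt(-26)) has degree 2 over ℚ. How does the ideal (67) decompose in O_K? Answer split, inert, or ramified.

p is inert

d = -26 ≡ 2 (mod 4), so O_K = ℤ[√-26] and disc(K) = 4d = -104.
Since gcd(67, -104) = 1 the prime 67 does not ramify.
Euler's criterion: (-26)^33 mod 67 = 66. Thus (-26|67) = -1.
d is a non-residue mod p, hence 67 remains inert in O_K.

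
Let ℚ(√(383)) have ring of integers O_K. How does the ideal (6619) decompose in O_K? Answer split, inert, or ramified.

p is inert

Since 383 ≢ 1 mod 4, the ring of integers is ℤ[√383] with discriminant 4·383 = 1532.
Since gcd(6619, 1532) = 1 the prime 6619 does not ramify.
(383/6619) = 383^3309 mod 6619 = 6618, giving Legendre symbol -1.
d is a non-residue mod p, hence 6619 remains inert in O_K.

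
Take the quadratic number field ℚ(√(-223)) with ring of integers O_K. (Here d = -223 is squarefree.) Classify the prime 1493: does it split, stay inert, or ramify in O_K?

inert — (1493) stays prime in O_K

d = -223 ≡ 1 (mod 4), so O_K = ℤ[(1+√-223)/2] and disc(K) = d = -223.
disc(K) = -223 is not divisible by 1493; 1493 is unramified.
Legendre symbol by Euler's criterion: (-223/1493) ≡ (-223)^746 ≡ 1492 (mod 1493), i.e. (-223/1493) = -1.
(-223/1493) = -1, so 1493 is inert.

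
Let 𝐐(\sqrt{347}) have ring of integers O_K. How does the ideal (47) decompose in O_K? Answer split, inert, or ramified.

split

d = 347 ≡ 3 (mod 4), so O_K = ℤ[√347] and disc(K) = 4d = 1388.
disc(K) = 1388 is not divisible by 47; 47 is unramified.
(347/47) = 18^23 mod 47 = 1, giving Legendre symbol 1.
Legendre symbol 1 ⇒ 47 is split.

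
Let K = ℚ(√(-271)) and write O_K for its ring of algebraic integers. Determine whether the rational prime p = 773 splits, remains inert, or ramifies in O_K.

inert

-271 mod 4 = 1, hence disc K = -271 and O_K = ℤ[(1+√-271)/2].
Since gcd(773, -271) = 1 the prime 773 does not ramify.
Legendre symbol by Euler's criterion: (-271/773) ≡ (-271)^386 ≡ 772 (mod 773), i.e. (-271/773) = -1.
(-271/773) = -1, so 773 is inert.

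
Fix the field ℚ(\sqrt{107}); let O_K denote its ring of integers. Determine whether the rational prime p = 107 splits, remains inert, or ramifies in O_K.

ramified

d = 107 ≡ 3 (mod 4), so O_K = ℤ[√107] and disc(K) = 4d = 428.
Ramification test: 107 | 428. The prime 107 ramifies in K.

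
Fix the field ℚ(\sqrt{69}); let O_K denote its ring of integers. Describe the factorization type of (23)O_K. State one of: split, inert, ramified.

d = 69 ≡ 1 (mod 4), so O_K = ℤ[(1+√69)/2] and disc(K) = d = 69.
Ramification test: 23 | 69. The prime 23 ramifies in K.

ramifies in O_K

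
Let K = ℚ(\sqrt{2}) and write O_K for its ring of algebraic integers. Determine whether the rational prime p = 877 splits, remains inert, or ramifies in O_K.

Since 2 ≢ 1 mod 4, the ring of integers is ℤ[√2] with discriminant 4·2 = 8.
877 ∤ 8, so 877 is unramified.
Legendre symbol by Euler's criterion: (2/877) ≡ 2^438 ≡ 876 (mod 877), i.e. (2/877) = -1.
Legendre symbol -1 ⇒ 877 is inert.

877 remains inert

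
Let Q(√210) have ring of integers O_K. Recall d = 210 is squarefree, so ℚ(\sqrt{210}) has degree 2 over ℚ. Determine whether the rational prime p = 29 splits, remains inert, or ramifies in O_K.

p splits

d = 210 ≡ 2 (mod 4), so O_K = ℤ[√210] and disc(K) = 4d = 840.
29 ∤ 840, so 29 is unramified.
(210/29) = 7^14 mod 29 = 1, giving Legendre symbol 1.
Legendre symbol 1 ⇒ 29 is split.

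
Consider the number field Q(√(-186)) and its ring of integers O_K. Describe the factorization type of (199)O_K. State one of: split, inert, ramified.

-186 mod 4 = 2, hence disc K = 4·(-186) = -744 and O_K = ℤ[√-186].
disc(K) = -744 is not divisible by 199; 199 is unramified.
(-186/199) = 13^99 mod 199 = 1, giving Legendre symbol 1.
d is a quadratic residue mod p, hence 199 splits in O_K.

splits completely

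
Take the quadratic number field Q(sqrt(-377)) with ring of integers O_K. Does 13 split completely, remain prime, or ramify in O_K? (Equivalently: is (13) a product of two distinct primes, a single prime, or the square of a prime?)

d = -377 ≡ 3 (mod 4), so O_K = ℤ[√-377] and disc(K) = 4d = -1508.
disc(K) = -1508 = 13·(-116), so p = 13 is ramified.

13 is ramified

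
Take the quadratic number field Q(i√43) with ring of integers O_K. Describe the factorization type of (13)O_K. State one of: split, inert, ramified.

-43 mod 4 = 1, hence disc K = -43 and O_K = ℤ[(1+√-43)/2].
13 ∤ -43, so 13 is unramified.
(-43/13) = 9^6 mod 13 = 1, giving Legendre symbol 1.
d is a quadratic residue mod p, hence 13 splits in O_K.

split — (13) = 𝔭₁𝔭₂ with 𝔭₁ ≠ 𝔭₂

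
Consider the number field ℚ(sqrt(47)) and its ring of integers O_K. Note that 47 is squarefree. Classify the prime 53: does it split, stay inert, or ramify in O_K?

d = 47 ≡ 3 (mod 4), so O_K = ℤ[√47] and disc(K) = 4d = 188.
Since gcd(53, 188) = 1 the prime 53 does not ramify.
Legendre symbol by Euler's criterion: (47/53) ≡ 47^26 ≡ 1 (mod 53), i.e. (47/53) = 1.
Legendre symbol 1 ⇒ 53 is split.

split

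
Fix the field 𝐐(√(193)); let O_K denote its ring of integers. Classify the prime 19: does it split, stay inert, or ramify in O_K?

Since 193 ≡ 1 mod 4, the ring of integers is ℤ[(1+√193)/2] with discriminant 193.
Since gcd(19, 193) = 1 the prime 19 does not ramify.
Legendre symbol by Euler's criterion: (193/19) ≡ 193^9 ≡ 18 (mod 19), i.e. (193/19) = -1.
Legendre symbol -1 ⇒ 19 is inert.

remains prime (inert)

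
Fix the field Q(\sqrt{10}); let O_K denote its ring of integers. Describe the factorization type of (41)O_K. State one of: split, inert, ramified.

d = 10 ≡ 2 (mod 4), so O_K = ℤ[√10] and disc(K) = 4d = 40.
41 ∤ 40, so 41 is unramified.
(10/41) = 10^20 mod 41 = 1, giving Legendre symbol 1.
(10/41) = 1, so 41 splits.

splits completely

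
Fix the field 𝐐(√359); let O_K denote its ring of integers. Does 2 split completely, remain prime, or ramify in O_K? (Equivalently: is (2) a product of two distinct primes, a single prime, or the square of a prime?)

ramifies in O_K

359 mod 4 = 3, hence disc K = 4·359 = 1436 and O_K = ℤ[√359].
Ramification test: 2 | 1436. The prime 2 ramifies in K.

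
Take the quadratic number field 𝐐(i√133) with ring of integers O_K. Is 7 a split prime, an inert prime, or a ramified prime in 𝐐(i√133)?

ramifies in O_K

Since -133 ≢ 1 mod 4, the ring of integers is ℤ[√-133] with discriminant 4·(-133) = -532.
7 divides disc(K) = -532, so 7 ramifies.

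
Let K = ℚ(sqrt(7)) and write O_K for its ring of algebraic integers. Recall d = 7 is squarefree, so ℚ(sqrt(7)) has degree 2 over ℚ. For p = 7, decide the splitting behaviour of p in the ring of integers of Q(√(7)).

ramified — (7) = 𝔭²

7 mod 4 = 3, hence disc K = 4·7 = 28 and O_K = ℤ[√7].
disc(K) = 28 = 7·4, so p = 7 is ramified.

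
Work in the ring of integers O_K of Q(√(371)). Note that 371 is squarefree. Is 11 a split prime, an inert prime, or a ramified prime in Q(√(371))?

remains prime (inert)

371 mod 4 = 3, hence disc K = 4·371 = 1484 and O_K = ℤ[√371].
11 ∤ 1484, so 11 is unramified.
(371/11) = 8^5 mod 11 = 10, giving Legendre symbol -1.
Legendre symbol -1 ⇒ 11 is inert.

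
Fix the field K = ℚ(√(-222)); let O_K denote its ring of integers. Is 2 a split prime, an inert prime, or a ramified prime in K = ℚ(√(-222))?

ramified

Since -222 ≢ 1 mod 4, the ring of integers is ℤ[√-222] with discriminant 4·(-222) = -888.
2 divides disc(K) = -888, so 2 ramifies.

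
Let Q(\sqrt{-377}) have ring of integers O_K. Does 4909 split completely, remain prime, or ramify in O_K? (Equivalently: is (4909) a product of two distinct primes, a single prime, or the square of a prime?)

-377 mod 4 = 3, hence disc K = 4·(-377) = -1508 and O_K = ℤ[√-377].
4909 ∤ -1508, so 4909 is unramified.
Euler's criterion: (-377)^2454 mod 4909 = 1. Thus (-377|4909) = 1.
(-377/4909) = 1, so 4909 splits.

split — (4909) = 𝔭₁𝔭₂ with 𝔭₁ ≠ 𝔭₂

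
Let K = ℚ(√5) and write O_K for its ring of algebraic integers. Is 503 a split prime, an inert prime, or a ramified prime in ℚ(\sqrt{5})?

inert — (503) stays prime in O_K

Since 5 ≡ 1 mod 4, the ring of integers is ℤ[(1+√5)/2] with discriminant 5.
503 ∤ 5, so 503 is unramified.
(5/503) = 5^251 mod 503 = 502, giving Legendre symbol -1.
d is a non-residue mod p, hence 503 remains inert in O_K.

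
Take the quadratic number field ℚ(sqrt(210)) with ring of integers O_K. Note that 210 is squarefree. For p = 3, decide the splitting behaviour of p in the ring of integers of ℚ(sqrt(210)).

ramifies in O_K

Since 210 ≢ 1 mod 4, the ring of integers is ℤ[√210] with discriminant 4·210 = 840.
3 divides disc(K) = 840, so 3 ramifies.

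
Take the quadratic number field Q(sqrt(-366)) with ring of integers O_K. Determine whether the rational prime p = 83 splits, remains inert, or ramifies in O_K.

splits completely

Since -366 ≢ 1 mod 4, the ring of integers is ℤ[√-366] with discriminant 4·(-366) = -1464.
disc(K) = -1464 is not divisible by 83; 83 is unramified.
Compute (-366/83) via Euler: 49^((83-1)/2) mod 83 = 1, so (-366/83) = 1.
Legendre symbol 1 ⇒ 83 is split.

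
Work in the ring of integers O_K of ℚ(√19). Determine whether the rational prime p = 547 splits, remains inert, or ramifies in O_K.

547 splits in O_K

d = 19 ≡ 3 (mod 4), so O_K = ℤ[√19] and disc(K) = 4d = 76.
disc(K) = 76 is not divisible by 547; 547 is unramified.
Compute (19/547) via Euler: 19^((547-1)/2) mod 547 = 1, so (19/547) = 1.
d is a quadratic residue mod p, hence 547 splits in O_K.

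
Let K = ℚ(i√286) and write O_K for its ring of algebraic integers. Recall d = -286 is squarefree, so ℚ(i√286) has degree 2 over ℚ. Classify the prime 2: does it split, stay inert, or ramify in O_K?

-286 mod 4 = 2, hence disc K = 4·(-286) = -1144 and O_K = ℤ[√-286].
disc(K) = -1144 = 2·(-572), so p = 2 is ramified.

ramified — (2) = 𝔭²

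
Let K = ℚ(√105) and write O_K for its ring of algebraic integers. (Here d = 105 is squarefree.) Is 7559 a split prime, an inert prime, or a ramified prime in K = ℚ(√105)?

105 mod 4 = 1, hence disc K = 105 and O_K = ℤ[(1+√105)/2].
7559 ∤ 105, so 7559 is unramified.
Legendre symbol by Euler's criterion: (105/7559) ≡ 105^3779 ≡ 1 (mod 7559), i.e. (105/7559) = 1.
d is a quadratic residue mod p, hence 7559 splits in O_K.

splits completely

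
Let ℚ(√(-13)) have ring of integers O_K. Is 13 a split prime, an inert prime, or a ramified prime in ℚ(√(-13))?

Since -13 ≢ 1 mod 4, the ring of integers is ℤ[√-13] with discriminant 4·(-13) = -52.
Ramification test: 13 | -52. The prime 13 ramifies in K.

13 is ramified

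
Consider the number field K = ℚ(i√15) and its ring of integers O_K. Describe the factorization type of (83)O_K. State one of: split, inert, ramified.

83 splits in O_K

d = -15 ≡ 1 (mod 4), so O_K = ℤ[(1+√-15)/2] and disc(K) = d = -15.
83 ∤ -15, so 83 is unramified.
Legendre symbol by Euler's criterion: (-15/83) ≡ (-15)^41 ≡ 1 (mod 83), i.e. (-15/83) = 1.
d is a quadratic residue mod p, hence 83 splits in O_K.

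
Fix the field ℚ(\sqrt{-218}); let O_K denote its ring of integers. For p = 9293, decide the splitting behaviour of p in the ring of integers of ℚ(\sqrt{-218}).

d = -218 ≡ 2 (mod 4), so O_K = ℤ[√-218] and disc(K) = 4d = -872.
disc(K) = -872 is not divisible by 9293; 9293 is unramified.
Legendre symbol by Euler's criterion: (-218/9293) ≡ (-218)^4646 ≡ 9292 (mod 9293), i.e. (-218/9293) = -1.
(-218/9293) = -1, so 9293 is inert.

9293 remains inert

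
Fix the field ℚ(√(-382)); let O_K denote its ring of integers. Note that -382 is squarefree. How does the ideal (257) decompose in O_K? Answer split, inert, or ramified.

inert

d = -382 ≡ 2 (mod 4), so O_K = ℤ[√-382] and disc(K) = 4d = -1528.
disc(K) = -1528 is not divisible by 257; 257 is unramified.
Euler's criterion: (-382)^128 mod 257 = 256. Thus (-382|257) = -1.
Legendre symbol -1 ⇒ 257 is inert.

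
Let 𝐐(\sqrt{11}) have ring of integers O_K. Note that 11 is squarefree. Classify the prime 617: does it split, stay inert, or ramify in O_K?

Since 11 ≢ 1 mod 4, the ring of integers is ℤ[√11] with discriminant 4·11 = 44.
disc(K) = 44 is not divisible by 617; 617 is unramified.
Euler's criterion: 11^308 mod 617 = 1. Thus (11|617) = 1.
d is a quadratic residue mod p, hence 617 splits in O_K.

617 splits in O_K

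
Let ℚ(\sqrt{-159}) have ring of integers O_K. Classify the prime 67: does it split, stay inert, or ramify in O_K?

-159 mod 4 = 1, hence disc K = -159 and O_K = ℤ[(1+√-159)/2].
Since gcd(67, -159) = 1 the prime 67 does not ramify.
Compute (-159/67) via Euler: 42^((67-1)/2) mod 67 = 66, so (-159/67) = -1.
d is a non-residue mod p, hence 67 remains inert in O_K.

inert — (67) stays prime in O_K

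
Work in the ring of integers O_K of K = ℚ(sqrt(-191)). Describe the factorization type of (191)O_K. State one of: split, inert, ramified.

Since -191 ≡ 1 mod 4, the ring of integers is ℤ[(1+√-191)/2] with discriminant -191.
191 divides disc(K) = -191, so 191 ramifies.

ramified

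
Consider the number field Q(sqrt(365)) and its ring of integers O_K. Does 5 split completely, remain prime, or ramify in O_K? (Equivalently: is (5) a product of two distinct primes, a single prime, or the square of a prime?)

365 mod 4 = 1, hence disc K = 365 and O_K = ℤ[(1+√365)/2].
disc(K) = 365 = 5·73, so p = 5 is ramified.

p ramifies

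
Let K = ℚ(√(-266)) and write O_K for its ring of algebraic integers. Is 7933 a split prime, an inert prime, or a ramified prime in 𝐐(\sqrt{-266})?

Since -266 ≢ 1 mod 4, the ring of integers is ℤ[√-266] with discriminant 4·(-266) = -1064.
disc(K) = -1064 is not divisible by 7933; 7933 is unramified.
Legendre symbol by Euler's criterion: (-266/7933) ≡ (-266)^3966 ≡ 1 (mod 7933), i.e. (-266/7933) = 1.
(-266/7933) = 1, so 7933 splits.

p splits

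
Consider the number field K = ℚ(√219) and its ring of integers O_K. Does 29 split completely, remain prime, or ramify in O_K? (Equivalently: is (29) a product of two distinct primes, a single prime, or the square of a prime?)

split — (29) = 𝔭₁𝔭₂ with 𝔭₁ ≠ 𝔭₂

d = 219 ≡ 3 (mod 4), so O_K = ℤ[√219] and disc(K) = 4d = 876.
Since gcd(29, 876) = 1 the prime 29 does not ramify.
Compute (219/29) via Euler: 16^((29-1)/2) mod 29 = 1, so (219/29) = 1.
(219/29) = 1, so 29 splits.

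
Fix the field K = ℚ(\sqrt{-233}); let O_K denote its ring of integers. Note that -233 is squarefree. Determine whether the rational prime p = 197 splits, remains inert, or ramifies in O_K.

197 splits in O_K

Since -233 ≢ 1 mod 4, the ring of integers is ℤ[√-233] with discriminant 4·(-233) = -932.
Since gcd(197, -932) = 1 the prime 197 does not ramify.
(-233/197) = 161^98 mod 197 = 1, giving Legendre symbol 1.
Legendre symbol 1 ⇒ 197 is split.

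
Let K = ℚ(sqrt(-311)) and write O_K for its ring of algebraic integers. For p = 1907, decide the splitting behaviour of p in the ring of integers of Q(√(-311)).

d = -311 ≡ 1 (mod 4), so O_K = ℤ[(1+√-311)/2] and disc(K) = d = -311.
disc(K) = -311 is not divisible by 1907; 1907 is unramified.
Legendre symbol by Euler's criterion: (-311/1907) ≡ (-311)^953 ≡ 1906 (mod 1907), i.e. (-311/1907) = -1.
Legendre symbol -1 ⇒ 1907 is inert.

inert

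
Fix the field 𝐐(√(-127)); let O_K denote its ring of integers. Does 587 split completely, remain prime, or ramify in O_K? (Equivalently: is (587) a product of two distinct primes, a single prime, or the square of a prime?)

Since -127 ≡ 1 mod 4, the ring of integers is ℤ[(1+√-127)/2] with discriminant -127.
Since gcd(587, -127) = 1 the prime 587 does not ramify.
(-127/587) = 460^293 mod 587 = 1, giving Legendre symbol 1.
d is a quadratic residue mod p, hence 587 splits in O_K.

split — (587) = 𝔭₁𝔭₂ with 𝔭₁ ≠ 𝔭₂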